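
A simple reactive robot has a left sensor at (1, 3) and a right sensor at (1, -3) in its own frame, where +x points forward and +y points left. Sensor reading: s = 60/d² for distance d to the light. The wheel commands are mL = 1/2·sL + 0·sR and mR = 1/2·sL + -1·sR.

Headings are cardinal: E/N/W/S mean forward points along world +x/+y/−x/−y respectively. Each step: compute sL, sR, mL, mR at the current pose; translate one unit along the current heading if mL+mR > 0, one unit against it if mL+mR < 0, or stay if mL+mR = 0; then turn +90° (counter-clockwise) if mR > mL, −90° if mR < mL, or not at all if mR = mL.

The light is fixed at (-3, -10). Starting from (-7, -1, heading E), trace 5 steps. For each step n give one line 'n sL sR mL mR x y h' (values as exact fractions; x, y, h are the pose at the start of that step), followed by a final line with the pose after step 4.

n=0: pose=(-7,-1,E); sL=20/51, sR=4/3; mL=10/51, mR=-58/51; mL+mR=-16/17 → advance -1; mR−mL=-4/3 → turn -1·90°
n=1: pose=(-8,-1,S); sL=15/17, sR=15/32; mL=15/34, mR=-15/544; mL+mR=225/544 → advance +1; mR−mL=-15/32 → turn -1·90°
n=2: pose=(-8,-2,W); sL=60/61, sR=60/157; mL=30/61, mR=1050/9577; mL+mR=5760/9577 → advance +1; mR−mL=-60/157 → turn -1·90°
n=3: pose=(-9,-2,N); sL=10/27, sR=2/3; mL=5/27, mR=-13/27; mL+mR=-8/27 → advance -1; mR−mL=-2/3 → turn -1·90°
n=4: pose=(-9,-3,E); sL=12/25, sR=60/41; mL=6/25, mR=-1254/1025; mL+mR=-1008/1025 → advance -1; mR−mL=-60/41 → turn -1·90°

0 20/51 4/3 10/51 -58/51 -7 -1 E
1 15/17 15/32 15/34 -15/544 -8 -1 S
2 60/61 60/157 30/61 1050/9577 -8 -2 W
3 10/27 2/3 5/27 -13/27 -9 -2 N
4 12/25 60/41 6/25 -1254/1025 -9 -3 E
final -10 -3 S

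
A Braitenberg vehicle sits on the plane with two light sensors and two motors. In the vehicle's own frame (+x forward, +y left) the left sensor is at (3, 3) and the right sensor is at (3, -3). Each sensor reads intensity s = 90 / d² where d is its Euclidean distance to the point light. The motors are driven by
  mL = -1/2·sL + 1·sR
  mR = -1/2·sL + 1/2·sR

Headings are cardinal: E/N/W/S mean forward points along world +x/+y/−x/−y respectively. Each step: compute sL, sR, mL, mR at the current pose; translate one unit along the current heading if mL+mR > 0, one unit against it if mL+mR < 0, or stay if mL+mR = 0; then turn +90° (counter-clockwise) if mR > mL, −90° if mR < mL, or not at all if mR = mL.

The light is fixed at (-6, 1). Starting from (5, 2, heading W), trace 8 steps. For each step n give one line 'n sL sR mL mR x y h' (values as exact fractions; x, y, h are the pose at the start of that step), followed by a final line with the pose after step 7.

0 45/34 9/8 63/136 -27/272 5 2 W
1 18/13 18/37 -99/481 -216/481 4 2 N
2 45/89 45/89 45/178 0 4 1 E
3 18/41 90/73 3033/2993 1188/2993 5 1 S
4 9/8 45/34 207/272 27/272 5 0 W
5 90/53 90/173 -3015/9169 -5400/9169 4 0 N
6 9/17 45/97 657/3298 -54/1649 4 -1 E
7 90/221 90/89 15885/19669 5940/19669 5 -1 S
final 5 -2 W

n=0: pose=(5,2,W); sL=45/34, sR=9/8; mL=63/136, mR=-27/272; mL+mR=99/272 → advance +1; mR−mL=-9/16 → turn -1·90°
n=1: pose=(4,2,N); sL=18/13, sR=18/37; mL=-99/481, mR=-216/481; mL+mR=-315/481 → advance -1; mR−mL=-9/37 → turn -1·90°
n=2: pose=(4,1,E); sL=45/89, sR=45/89; mL=45/178, mR=0; mL+mR=45/178 → advance +1; mR−mL=-45/178 → turn -1·90°
n=3: pose=(5,1,S); sL=18/41, sR=90/73; mL=3033/2993, mR=1188/2993; mL+mR=4221/2993 → advance +1; mR−mL=-45/73 → turn -1·90°
n=4: pose=(5,0,W); sL=9/8, sR=45/34; mL=207/272, mR=27/272; mL+mR=117/136 → advance +1; mR−mL=-45/68 → turn -1·90°
n=5: pose=(4,0,N); sL=90/53, sR=90/173; mL=-3015/9169, mR=-5400/9169; mL+mR=-8415/9169 → advance -1; mR−mL=-45/173 → turn -1·90°
n=6: pose=(4,-1,E); sL=9/17, sR=45/97; mL=657/3298, mR=-54/1649; mL+mR=549/3298 → advance +1; mR−mL=-45/194 → turn -1·90°
n=7: pose=(5,-1,S); sL=90/221, sR=90/89; mL=15885/19669, mR=5940/19669; mL+mR=21825/19669 → advance +1; mR−mL=-45/89 → turn -1·90°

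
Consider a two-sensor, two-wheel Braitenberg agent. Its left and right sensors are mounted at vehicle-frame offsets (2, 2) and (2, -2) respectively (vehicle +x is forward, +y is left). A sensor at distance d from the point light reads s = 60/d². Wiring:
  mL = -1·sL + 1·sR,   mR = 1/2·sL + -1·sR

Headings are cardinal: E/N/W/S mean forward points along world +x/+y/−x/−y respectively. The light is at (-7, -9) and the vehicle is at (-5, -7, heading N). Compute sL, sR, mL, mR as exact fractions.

15/4 15/8 -15/8 0

left sensor world pos  = (-7, -5); dL² = 16
right sensor world pos = (-3, -5); dR² = 32
sL = 60/16 = 15/4
sR = 60/32 = 15/8
mL = -1·sL + 1·sR = -15/8
mR = 1/2·sL + -1·sR = 0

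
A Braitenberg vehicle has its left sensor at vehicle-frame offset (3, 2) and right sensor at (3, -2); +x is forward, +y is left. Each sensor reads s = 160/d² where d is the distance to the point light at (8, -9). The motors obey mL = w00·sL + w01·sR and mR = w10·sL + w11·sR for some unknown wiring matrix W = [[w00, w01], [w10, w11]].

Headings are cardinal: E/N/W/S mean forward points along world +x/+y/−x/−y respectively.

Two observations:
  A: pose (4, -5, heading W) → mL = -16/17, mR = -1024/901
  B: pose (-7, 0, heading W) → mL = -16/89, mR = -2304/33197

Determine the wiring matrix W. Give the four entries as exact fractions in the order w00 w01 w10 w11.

obs A: pose=(4,-5,W) → sL=160/53, sR=32/17, mL=-16/17, mR=-1024/901
obs B: pose=(-7,0,W) → sL=160/373, sR=32/89, mL=-16/89, mR=-2304/33197
sensor matrix S = [[160/53, 32/17], [160/373, 32/89]]; det S = 8314880/29910497
solve [mL_A; mL_B] = S·[w00; w01] and [mR_A; mR_B] = S·[w10; w11]:
  w00 = 0, w01 = -1/2, w10 = -1, w11 = 1

0 -1/2 -1 1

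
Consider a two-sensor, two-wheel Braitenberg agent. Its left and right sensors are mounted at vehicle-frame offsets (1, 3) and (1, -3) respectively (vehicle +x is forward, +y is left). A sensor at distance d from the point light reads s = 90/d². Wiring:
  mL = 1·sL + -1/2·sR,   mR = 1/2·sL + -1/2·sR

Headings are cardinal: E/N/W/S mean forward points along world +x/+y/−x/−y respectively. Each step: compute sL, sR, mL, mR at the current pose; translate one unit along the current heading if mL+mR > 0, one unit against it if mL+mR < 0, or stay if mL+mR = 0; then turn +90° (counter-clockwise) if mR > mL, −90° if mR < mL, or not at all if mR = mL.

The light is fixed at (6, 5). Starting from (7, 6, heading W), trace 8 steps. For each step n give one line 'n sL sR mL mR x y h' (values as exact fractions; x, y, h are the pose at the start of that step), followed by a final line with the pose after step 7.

n=0: pose=(7,6,W); sL=45/2, sR=45/8; mL=315/16, mR=135/16; mL+mR=225/8 → advance +1; mR−mL=-45/4 → turn -1·90°
n=1: pose=(6,6,N); sL=90/13, sR=90/13; mL=45/13, mR=0; mL+mR=45/13 → advance +1; mR−mL=-45/13 → turn -1·90°
n=2: pose=(6,7,E); sL=45/13, sR=45; mL=-495/26, mR=-270/13; mL+mR=-1035/26 → advance -1; mR−mL=-45/26 → turn -1·90°
n=3: pose=(5,7,S); sL=18, sR=90/17; mL=261/17, mR=108/17; mL+mR=369/17 → advance +1; mR−mL=-9 → turn -1·90°
n=4: pose=(5,6,W); sL=45/4, sR=9/2; mL=9, mR=27/8; mL+mR=99/8 → advance +1; mR−mL=-45/8 → turn -1·90°
n=5: pose=(4,6,N); sL=90/29, sR=18; mL=-171/29, mR=-216/29; mL+mR=-387/29 → advance -1; mR−mL=-45/29 → turn -1·90°
n=6: pose=(4,5,E); sL=9, sR=9; mL=9/2, mR=0; mL+mR=9/2 → advance +1; mR−mL=-9/2 → turn -1·90°
n=7: pose=(5,5,S); sL=18, sR=90/17; mL=261/17, mR=108/17; mL+mR=369/17 → advance +1; mR−mL=-9 → turn -1·90°

0 45/2 45/8 315/16 135/16 7 6 W
1 90/13 90/13 45/13 0 6 6 N
2 45/13 45 -495/26 -270/13 6 7 E
3 18 90/17 261/17 108/17 5 7 S
4 45/4 9/2 9 27/8 5 6 W
5 90/29 18 -171/29 -216/29 4 6 N
6 9 9 9/2 0 4 5 E
7 18 90/17 261/17 108/17 5 5 S
final 5 4 W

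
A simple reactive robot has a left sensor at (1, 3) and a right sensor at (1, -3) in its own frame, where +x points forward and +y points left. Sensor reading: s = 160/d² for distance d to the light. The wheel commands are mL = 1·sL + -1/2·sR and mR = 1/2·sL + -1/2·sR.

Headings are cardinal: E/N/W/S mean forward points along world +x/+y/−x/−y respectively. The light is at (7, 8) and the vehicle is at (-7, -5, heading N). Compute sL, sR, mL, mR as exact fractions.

160/433 32/53 1552/22949 -2688/22949

left sensor world pos  = (-10, -4); dL² = 433
right sensor world pos = (-4, -4); dR² = 265
sL = 160/433 = 160/433
sR = 160/265 = 32/53
mL = 1·sL + -1/2·sR = 1552/22949
mR = 1/2·sL + -1/2·sR = -2688/22949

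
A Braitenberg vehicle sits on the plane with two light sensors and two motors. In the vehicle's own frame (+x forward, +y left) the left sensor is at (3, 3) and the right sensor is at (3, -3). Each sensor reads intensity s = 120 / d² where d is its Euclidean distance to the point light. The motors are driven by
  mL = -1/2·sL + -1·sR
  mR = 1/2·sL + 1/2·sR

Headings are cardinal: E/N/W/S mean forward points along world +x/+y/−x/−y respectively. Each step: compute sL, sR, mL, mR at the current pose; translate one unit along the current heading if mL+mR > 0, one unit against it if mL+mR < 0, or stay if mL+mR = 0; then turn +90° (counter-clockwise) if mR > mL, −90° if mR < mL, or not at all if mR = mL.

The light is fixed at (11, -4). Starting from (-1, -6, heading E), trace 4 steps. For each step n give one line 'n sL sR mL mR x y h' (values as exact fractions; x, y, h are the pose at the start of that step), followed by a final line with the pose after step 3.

0 60/41 60/53 -4050/2173 2820/2173 -1 -6 E
1 120/257 120/101 -36900/25957 21480/25957 -2 -6 N
2 30/73 15/32 -1575/2336 2055/4672 -2 -7 W
3 40/39 40/87 -1100/1131 280/377 -1 -7 S
final -1 -6 E

n=0: pose=(-1,-6,E); sL=60/41, sR=60/53; mL=-4050/2173, mR=2820/2173; mL+mR=-30/53 → advance -1; mR−mL=6870/2173 → turn +1·90°
n=1: pose=(-2,-6,N); sL=120/257, sR=120/101; mL=-36900/25957, mR=21480/25957; mL+mR=-60/101 → advance -1; mR−mL=58380/25957 → turn +1·90°
n=2: pose=(-2,-7,W); sL=30/73, sR=15/32; mL=-1575/2336, mR=2055/4672; mL+mR=-15/64 → advance -1; mR−mL=5205/4672 → turn +1·90°
n=3: pose=(-1,-7,S); sL=40/39, sR=40/87; mL=-1100/1131, mR=280/377; mL+mR=-20/87 → advance -1; mR−mL=1940/1131 → turn +1·90°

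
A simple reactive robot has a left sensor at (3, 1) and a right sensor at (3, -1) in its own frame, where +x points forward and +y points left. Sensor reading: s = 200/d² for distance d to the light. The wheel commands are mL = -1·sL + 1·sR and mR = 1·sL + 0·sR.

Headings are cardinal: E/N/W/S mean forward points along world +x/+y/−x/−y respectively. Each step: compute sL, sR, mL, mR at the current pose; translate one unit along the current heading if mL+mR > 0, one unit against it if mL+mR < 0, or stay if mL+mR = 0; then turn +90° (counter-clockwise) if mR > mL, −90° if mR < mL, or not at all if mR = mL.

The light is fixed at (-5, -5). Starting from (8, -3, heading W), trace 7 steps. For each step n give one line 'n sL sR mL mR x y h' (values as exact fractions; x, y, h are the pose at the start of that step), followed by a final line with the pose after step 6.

0 200/101 200/109 -1600/11009 200/101 8 -3 W
1 20/17 100/61 480/1037 20/17 7 -3 S
2 200/229 8/9 32/2061 200/229 7 -4 E
3 5/4 50/53 -65/212 5/4 8 -4 N
4 200/101 200/109 -1600/11009 200/101 8 -3 W
5 20/17 100/61 480/1037 20/17 7 -3 S
6 200/229 8/9 32/2061 200/229 7 -4 E
final 8 -4 N

n=0: pose=(8,-3,W); sL=200/101, sR=200/109; mL=-1600/11009, mR=200/101; mL+mR=200/109 → advance +1; mR−mL=23400/11009 → turn +1·90°
n=1: pose=(7,-3,S); sL=20/17, sR=100/61; mL=480/1037, mR=20/17; mL+mR=100/61 → advance +1; mR−mL=740/1037 → turn +1·90°
n=2: pose=(7,-4,E); sL=200/229, sR=8/9; mL=32/2061, mR=200/229; mL+mR=8/9 → advance +1; mR−mL=1768/2061 → turn +1·90°
n=3: pose=(8,-4,N); sL=5/4, sR=50/53; mL=-65/212, mR=5/4; mL+mR=50/53 → advance +1; mR−mL=165/106 → turn +1·90°
n=4: pose=(8,-3,W); sL=200/101, sR=200/109; mL=-1600/11009, mR=200/101; mL+mR=200/109 → advance +1; mR−mL=23400/11009 → turn +1·90°
n=5: pose=(7,-3,S); sL=20/17, sR=100/61; mL=480/1037, mR=20/17; mL+mR=100/61 → advance +1; mR−mL=740/1037 → turn +1·90°
n=6: pose=(7,-4,E); sL=200/229, sR=8/9; mL=32/2061, mR=200/229; mL+mR=8/9 → advance +1; mR−mL=1768/2061 → turn +1·90°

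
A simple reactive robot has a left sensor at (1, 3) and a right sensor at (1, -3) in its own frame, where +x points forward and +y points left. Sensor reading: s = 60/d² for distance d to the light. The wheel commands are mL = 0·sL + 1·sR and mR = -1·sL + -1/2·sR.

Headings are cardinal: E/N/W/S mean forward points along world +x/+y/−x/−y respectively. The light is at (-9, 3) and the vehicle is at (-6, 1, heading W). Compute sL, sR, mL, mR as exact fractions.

60/29 12 12 -234/29

left sensor world pos  = (-7, -2); dL² = 29
right sensor world pos = (-7, 4); dR² = 5
sL = 60/29 = 60/29
sR = 60/5 = 12
mL = 0·sL + 1·sR = 12
mR = -1·sL + -1/2·sR = -234/29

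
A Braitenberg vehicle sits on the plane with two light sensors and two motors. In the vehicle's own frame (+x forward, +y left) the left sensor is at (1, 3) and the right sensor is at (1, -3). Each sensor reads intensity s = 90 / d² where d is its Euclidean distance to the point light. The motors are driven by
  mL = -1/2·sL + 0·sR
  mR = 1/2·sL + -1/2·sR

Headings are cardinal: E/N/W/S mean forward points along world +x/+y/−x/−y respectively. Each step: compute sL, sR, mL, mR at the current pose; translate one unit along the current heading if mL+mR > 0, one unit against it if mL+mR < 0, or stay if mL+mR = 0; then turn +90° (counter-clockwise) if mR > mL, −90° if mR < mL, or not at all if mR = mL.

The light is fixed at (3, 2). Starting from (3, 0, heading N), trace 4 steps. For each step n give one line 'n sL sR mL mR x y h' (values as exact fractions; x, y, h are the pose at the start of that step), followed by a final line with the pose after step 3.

n=0: pose=(3,0,N); sL=9, sR=9; mL=-9/2, mR=0; mL+mR=-9/2 → advance -1; mR−mL=9/2 → turn +1·90°
n=1: pose=(3,-1,W); sL=90/37, sR=90; mL=-45/37, mR=-1620/37; mL+mR=-45 → advance -1; mR−mL=-1575/37 → turn -1·90°
n=2: pose=(4,-1,N); sL=45/4, sR=9/2; mL=-45/8, mR=27/8; mL+mR=-9/4 → advance -1; mR−mL=9 → turn +1·90°
n=3: pose=(4,-2,W); sL=90/49, sR=90; mL=-45/49, mR=-2160/49; mL+mR=-45 → advance -1; mR−mL=-2115/49 → turn -1·90°

0 9 9 -9/2 0 3 0 N
1 90/37 90 -45/37 -1620/37 3 -1 W
2 45/4 9/2 -45/8 27/8 4 -1 N
3 90/49 90 -45/49 -2160/49 4 -2 W
final 5 -2 N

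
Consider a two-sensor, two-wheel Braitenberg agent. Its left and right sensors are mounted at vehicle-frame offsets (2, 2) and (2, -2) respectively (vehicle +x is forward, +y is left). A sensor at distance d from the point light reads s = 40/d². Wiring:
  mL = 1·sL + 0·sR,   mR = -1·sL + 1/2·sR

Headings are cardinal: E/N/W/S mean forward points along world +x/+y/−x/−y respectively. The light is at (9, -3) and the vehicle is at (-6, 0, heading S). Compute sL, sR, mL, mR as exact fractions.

left sensor world pos  = (-4, -2); dL² = 170
right sensor world pos = (-8, -2); dR² = 290
sL = 40/170 = 4/17
sR = 40/290 = 4/29
mL = 1·sL + 0·sR = 4/17
mR = -1·sL + 1/2·sR = -82/493

4/17 4/29 4/17 -82/493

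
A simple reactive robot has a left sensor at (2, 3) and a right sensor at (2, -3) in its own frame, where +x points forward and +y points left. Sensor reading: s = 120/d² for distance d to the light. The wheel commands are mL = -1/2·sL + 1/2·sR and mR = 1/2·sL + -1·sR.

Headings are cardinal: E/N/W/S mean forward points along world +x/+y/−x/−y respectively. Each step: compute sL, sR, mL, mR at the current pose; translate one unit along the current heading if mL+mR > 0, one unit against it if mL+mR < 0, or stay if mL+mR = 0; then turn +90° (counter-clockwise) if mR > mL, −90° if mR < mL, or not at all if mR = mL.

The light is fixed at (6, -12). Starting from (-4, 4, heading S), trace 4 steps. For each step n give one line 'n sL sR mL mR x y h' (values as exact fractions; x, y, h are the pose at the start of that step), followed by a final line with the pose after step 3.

n=0: pose=(-4,4,S); sL=24/49, sR=24/73; mL=-288/3577, mR=-300/3577; mL+mR=-12/73 → advance -1; mR−mL=-12/3577 → turn -1·90°
n=1: pose=(-4,5,W); sL=6/17, sR=15/68; mL=-9/136, mR=-3/68; mL+mR=-15/136 → advance -1; mR−mL=3/136 → turn +1·90°
n=2: pose=(-3,5,S); sL=40/87, sR=40/123; mL=-80/1189, mR=-340/3567; mL+mR=-20/123 → advance -1; mR−mL=-100/3567 → turn -1·90°
n=3: pose=(-3,6,W); sL=60/173, sR=60/281; mL=-3240/48613, mR=-1950/48613; mL+mR=-30/281 → advance -1; mR−mL=1290/48613 → turn +1·90°

0 24/49 24/73 -288/3577 -300/3577 -4 4 S
1 6/17 15/68 -9/136 -3/68 -4 5 W
2 40/87 40/123 -80/1189 -340/3567 -3 5 S
3 60/173 60/281 -3240/48613 -1950/48613 -3 6 W
final -2 6 S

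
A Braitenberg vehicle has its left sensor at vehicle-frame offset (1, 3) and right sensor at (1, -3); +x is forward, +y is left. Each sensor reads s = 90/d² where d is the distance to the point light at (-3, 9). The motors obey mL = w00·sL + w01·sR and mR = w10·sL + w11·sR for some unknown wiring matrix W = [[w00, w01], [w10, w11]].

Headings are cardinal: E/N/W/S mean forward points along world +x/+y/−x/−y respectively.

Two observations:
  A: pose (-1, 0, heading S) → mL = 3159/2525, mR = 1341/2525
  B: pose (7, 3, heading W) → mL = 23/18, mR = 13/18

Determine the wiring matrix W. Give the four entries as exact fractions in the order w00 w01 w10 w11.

obs A: pose=(-1,0,S) → sL=18/25, sR=90/101, mL=3159/2525, mR=1341/2525
obs B: pose=(7,3,W) → sL=5/9, sR=1, mL=23/18, mR=13/18
sensor matrix S = [[18/25, 90/101], [5/9, 1]]; det S = 568/2525
solve [mL_A; mL_B] = S·[w00; w01] and [mR_A; mR_B] = S·[w10; w11]:
  w00 = 1/2, w01 = 1, w10 = -1/2, w11 = 1

1/2 1 -1/2 1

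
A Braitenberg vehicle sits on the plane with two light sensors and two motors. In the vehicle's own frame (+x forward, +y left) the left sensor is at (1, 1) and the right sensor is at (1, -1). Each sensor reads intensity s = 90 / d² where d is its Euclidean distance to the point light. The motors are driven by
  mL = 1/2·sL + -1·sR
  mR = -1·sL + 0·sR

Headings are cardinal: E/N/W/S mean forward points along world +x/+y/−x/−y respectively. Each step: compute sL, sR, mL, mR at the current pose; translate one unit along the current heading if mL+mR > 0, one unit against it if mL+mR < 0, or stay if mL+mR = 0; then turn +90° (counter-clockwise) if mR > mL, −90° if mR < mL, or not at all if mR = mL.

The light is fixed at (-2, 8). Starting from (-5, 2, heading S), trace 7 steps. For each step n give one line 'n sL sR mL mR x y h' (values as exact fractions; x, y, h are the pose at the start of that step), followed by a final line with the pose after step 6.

n=0: pose=(-5,2,S); sL=90/53, sR=18/13; mL=-369/689, mR=-90/53; mL+mR=-1539/689 → advance -1; mR−mL=-801/689 → turn -1·90°
n=1: pose=(-5,3,W); sL=45/26, sR=45/16; mL=-405/208, mR=-45/26; mL+mR=-765/208 → advance -1; mR−mL=45/208 → turn +1·90°
n=2: pose=(-4,3,S); sL=90/37, sR=2; mL=-29/37, mR=-90/37; mL+mR=-119/37 → advance -1; mR−mL=-61/37 → turn -1·90°
n=3: pose=(-4,4,W); sL=45/17, sR=5; mL=-125/34, mR=-45/17; mL+mR=-215/34 → advance -1; mR−mL=35/34 → turn +1·90°
n=4: pose=(-3,4,S); sL=18/5, sR=90/29; mL=-189/145, mR=-18/5; mL+mR=-711/145 → advance -1; mR−mL=-333/145 → turn -1·90°
n=5: pose=(-3,5,W); sL=9/2, sR=45/4; mL=-9, mR=-9/2; mL+mR=-27/2 → advance -1; mR−mL=9/2 → turn +1·90°
n=6: pose=(-2,5,S); sL=90/17, sR=90/17; mL=-45/17, mR=-90/17; mL+mR=-135/17 → advance -1; mR−mL=-45/17 → turn -1·90°

0 90/53 18/13 -369/689 -90/53 -5 2 S
1 45/26 45/16 -405/208 -45/26 -5 3 W
2 90/37 2 -29/37 -90/37 -4 3 S
3 45/17 5 -125/34 -45/17 -4 4 W
4 18/5 90/29 -189/145 -18/5 -3 4 S
5 9/2 45/4 -9 -9/2 -3 5 W
6 90/17 90/17 -45/17 -90/17 -2 5 S
final -2 6 W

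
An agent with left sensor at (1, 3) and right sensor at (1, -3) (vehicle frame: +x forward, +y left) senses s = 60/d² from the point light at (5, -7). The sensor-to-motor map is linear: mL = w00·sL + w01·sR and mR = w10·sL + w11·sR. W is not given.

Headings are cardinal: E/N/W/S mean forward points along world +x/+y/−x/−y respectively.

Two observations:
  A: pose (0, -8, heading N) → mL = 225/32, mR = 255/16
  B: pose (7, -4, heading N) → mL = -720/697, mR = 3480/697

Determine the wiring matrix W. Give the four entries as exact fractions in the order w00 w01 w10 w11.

obs A: pose=(0,-8,N) → sL=15/16, sR=15, mL=225/32, mR=255/16
obs B: pose=(7,-4,N) → sL=60/17, sR=60/41, mL=-720/697, mR=3480/697
sensor matrix S = [[15/16, 15], [60/17, 60/41]]; det S = -143775/2788
solve [mL_A; mL_B] = S·[w00; w01] and [mR_A; mR_B] = S·[w10; w11]:
  w00 = -1/2, w01 = 1/2, w10 = 1, w11 = 1

-1/2 1/2 1 1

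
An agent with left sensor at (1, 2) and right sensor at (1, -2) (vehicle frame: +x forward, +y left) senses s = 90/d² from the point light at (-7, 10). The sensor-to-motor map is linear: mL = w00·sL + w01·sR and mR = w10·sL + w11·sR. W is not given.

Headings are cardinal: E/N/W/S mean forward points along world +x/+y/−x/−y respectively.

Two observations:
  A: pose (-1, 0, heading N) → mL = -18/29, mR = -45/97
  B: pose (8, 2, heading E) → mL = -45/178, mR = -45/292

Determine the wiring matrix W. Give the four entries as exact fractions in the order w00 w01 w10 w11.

obs A: pose=(-1,0,N) → sL=90/97, sR=18/29, mL=-18/29, mR=-45/97
obs B: pose=(8,2,E) → sL=45/146, sR=45/178, mL=-45/178, mR=-45/292
sensor matrix S = [[90/97, 18/29], [45/146, 45/178]]; det S = 790560/18276061
solve [mL_A; mL_B] = S·[w00; w01] and [mR_A; mR_B] = S·[w10; w11]:
  w00 = 0, w01 = -1, w10 = -1/2, w11 = 0

0 -1 -1/2 0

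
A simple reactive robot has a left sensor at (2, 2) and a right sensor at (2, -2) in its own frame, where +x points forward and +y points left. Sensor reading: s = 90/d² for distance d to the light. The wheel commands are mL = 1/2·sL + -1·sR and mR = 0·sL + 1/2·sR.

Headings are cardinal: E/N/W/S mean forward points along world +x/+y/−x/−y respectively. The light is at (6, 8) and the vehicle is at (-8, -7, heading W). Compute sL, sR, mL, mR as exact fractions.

left sensor world pos  = (-10, -9); dL² = 545
right sensor world pos = (-10, -5); dR² = 425
sL = 90/545 = 18/109
sR = 90/425 = 18/85
mL = 1/2·sL + -1·sR = -1197/9265
mR = 0·sL + 1/2·sR = 9/85

18/109 18/85 -1197/9265 9/85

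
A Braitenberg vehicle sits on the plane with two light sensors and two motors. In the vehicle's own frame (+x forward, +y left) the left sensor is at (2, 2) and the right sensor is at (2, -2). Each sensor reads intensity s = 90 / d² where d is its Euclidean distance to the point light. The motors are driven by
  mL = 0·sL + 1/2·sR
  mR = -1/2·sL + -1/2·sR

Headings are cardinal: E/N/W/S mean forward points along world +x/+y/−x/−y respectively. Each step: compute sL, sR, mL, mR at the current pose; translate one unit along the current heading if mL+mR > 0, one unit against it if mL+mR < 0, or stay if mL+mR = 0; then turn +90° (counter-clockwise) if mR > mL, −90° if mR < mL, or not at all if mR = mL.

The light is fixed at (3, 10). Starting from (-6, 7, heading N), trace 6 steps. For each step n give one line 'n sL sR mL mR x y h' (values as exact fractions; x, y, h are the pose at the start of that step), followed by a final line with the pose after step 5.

n=0: pose=(-6,7,N); sL=45/61, sR=9/5; mL=9/10, mR=-387/305; mL+mR=-45/122 → advance -1; mR−mL=-1323/610 → turn -1·90°
n=1: pose=(-6,6,E); sL=90/53, sR=18/17; mL=9/17, mR=-1242/901; mL+mR=-45/53 → advance -1; mR−mL=-1719/901 → turn -1·90°
n=2: pose=(-7,6,S); sL=9/10, sR=1/2; mL=1/4, mR=-7/10; mL+mR=-9/20 → advance -1; mR−mL=-19/20 → turn -1·90°
n=3: pose=(-7,7,W); sL=90/169, sR=18/29; mL=9/29, mR=-2826/4901; mL+mR=-45/169 → advance -1; mR−mL=-4347/4901 → turn -1·90°
n=4: pose=(-6,7,N); sL=45/61, sR=9/5; mL=9/10, mR=-387/305; mL+mR=-45/122 → advance -1; mR−mL=-1323/610 → turn -1·90°
n=5: pose=(-6,6,E); sL=90/53, sR=18/17; mL=9/17, mR=-1242/901; mL+mR=-45/53 → advance -1; mR−mL=-1719/901 → turn -1·90°

0 45/61 9/5 9/10 -387/305 -6 7 N
1 90/53 18/17 9/17 -1242/901 -6 6 E
2 9/10 1/2 1/4 -7/10 -7 6 S
3 90/169 18/29 9/29 -2826/4901 -7 7 W
4 45/61 9/5 9/10 -387/305 -6 7 N
5 90/53 18/17 9/17 -1242/901 -6 6 E
final -7 6 S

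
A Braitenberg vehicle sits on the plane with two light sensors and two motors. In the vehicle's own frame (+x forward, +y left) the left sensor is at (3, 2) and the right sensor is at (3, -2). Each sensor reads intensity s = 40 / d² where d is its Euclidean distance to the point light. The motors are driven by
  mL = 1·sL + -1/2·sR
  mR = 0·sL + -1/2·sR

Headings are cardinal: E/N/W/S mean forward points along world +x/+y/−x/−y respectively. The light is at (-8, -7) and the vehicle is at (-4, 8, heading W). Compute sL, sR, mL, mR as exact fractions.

4/17 4/29 82/493 -2/29

left sensor world pos  = (-7, 6); dL² = 170
right sensor world pos = (-7, 10); dR² = 290
sL = 40/170 = 4/17
sR = 40/290 = 4/29
mL = 1·sL + -1/2·sR = 82/493
mR = 0·sL + -1/2·sR = -2/29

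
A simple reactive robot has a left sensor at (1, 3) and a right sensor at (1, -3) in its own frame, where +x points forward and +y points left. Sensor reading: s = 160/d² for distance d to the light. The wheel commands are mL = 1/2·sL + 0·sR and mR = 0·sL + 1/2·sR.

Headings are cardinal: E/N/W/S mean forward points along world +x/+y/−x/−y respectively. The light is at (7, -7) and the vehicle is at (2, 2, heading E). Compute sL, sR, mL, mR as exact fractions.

left sensor world pos  = (3, 5); dL² = 160
right sensor world pos = (3, -1); dR² = 52
sL = 160/160 = 1
sR = 160/52 = 40/13
mL = 1/2·sL + 0·sR = 1/2
mR = 0·sL + 1/2·sR = 20/13

1 40/13 1/2 20/13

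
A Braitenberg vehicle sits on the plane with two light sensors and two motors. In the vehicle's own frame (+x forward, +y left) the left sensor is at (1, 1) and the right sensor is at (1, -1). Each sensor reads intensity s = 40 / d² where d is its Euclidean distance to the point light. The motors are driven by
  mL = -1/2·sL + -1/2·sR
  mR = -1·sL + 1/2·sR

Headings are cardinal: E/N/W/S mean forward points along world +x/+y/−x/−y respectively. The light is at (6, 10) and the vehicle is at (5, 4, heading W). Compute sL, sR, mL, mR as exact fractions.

left sensor world pos  = (4, 3); dL² = 53
right sensor world pos = (4, 5); dR² = 29
sL = 40/53 = 40/53
sR = 40/29 = 40/29
mL = -1/2·sL + -1/2·sR = -1640/1537
mR = -1·sL + 1/2·sR = -100/1537

40/53 40/29 -1640/1537 -100/1537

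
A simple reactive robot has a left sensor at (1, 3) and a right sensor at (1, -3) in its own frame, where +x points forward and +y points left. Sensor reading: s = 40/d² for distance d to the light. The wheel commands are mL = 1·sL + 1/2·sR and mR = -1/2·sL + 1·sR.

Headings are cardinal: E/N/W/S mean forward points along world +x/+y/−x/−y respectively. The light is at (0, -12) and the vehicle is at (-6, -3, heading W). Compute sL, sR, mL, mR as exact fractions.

8/17 40/193 1884/3281 -92/3281

left sensor world pos  = (-7, -6); dL² = 85
right sensor world pos = (-7, 0); dR² = 193
sL = 40/85 = 8/17
sR = 40/193 = 40/193
mL = 1·sL + 1/2·sR = 1884/3281
mR = -1/2·sL + 1·sR = -92/3281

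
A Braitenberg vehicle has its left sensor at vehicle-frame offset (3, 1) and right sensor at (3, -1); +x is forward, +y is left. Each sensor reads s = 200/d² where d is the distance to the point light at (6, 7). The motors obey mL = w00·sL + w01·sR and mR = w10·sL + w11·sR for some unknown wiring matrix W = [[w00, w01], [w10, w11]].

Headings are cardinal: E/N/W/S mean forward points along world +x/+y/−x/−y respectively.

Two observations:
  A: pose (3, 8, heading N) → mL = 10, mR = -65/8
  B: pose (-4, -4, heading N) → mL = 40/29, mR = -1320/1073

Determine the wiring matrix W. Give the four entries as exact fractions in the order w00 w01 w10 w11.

obs A: pose=(3,8,N) → sL=25/4, sR=10, mL=10, mR=-65/8
obs B: pose=(-4,-4,N) → sL=40/37, sR=40/29, mL=40/29, mR=-1320/1073
sensor matrix S = [[25/4, 10], [40/37, 40/29]]; det S = -2350/1073
solve [mL_A; mL_B] = S·[w00; w01] and [mR_A; mR_B] = S·[w10; w11]:
  w00 = 0, w01 = 1, w10 = -1/2, w11 = -1/2

0 1 -1/2 -1/2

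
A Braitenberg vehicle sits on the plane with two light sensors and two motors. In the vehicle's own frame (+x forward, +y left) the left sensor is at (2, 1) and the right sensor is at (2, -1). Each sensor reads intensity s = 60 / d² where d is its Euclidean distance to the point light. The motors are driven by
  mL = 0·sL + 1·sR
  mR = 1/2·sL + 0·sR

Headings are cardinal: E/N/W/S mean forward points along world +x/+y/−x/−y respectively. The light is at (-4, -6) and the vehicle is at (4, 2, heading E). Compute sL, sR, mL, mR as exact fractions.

left sensor world pos  = (6, 3); dL² = 181
right sensor world pos = (6, 1); dR² = 149
sL = 60/181 = 60/181
sR = 60/149 = 60/149
mL = 0·sL + 1·sR = 60/149
mR = 1/2·sL + 0·sR = 30/181

60/181 60/149 60/149 30/181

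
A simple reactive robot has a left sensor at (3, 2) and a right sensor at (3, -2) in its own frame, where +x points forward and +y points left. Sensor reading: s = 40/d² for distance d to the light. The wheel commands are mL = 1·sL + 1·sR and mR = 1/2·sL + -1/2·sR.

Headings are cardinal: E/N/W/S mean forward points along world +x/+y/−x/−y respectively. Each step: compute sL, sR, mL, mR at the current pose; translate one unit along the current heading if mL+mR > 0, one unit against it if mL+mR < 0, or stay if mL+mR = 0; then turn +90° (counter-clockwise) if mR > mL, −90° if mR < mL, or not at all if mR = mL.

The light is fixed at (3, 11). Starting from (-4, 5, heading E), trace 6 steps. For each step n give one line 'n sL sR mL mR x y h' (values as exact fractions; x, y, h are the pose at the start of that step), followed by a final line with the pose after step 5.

n=0: pose=(-4,5,E); sL=5/4, sR=1/2; mL=7/4, mR=3/8; mL+mR=17/8 → advance +1; mR−mL=-11/8 → turn -1·90°
n=1: pose=(-3,5,S); sL=40/97, sR=8/29; mL=1936/2813, mR=192/2813; mL+mR=2128/2813 → advance +1; mR−mL=-1744/2813 → turn -1·90°
n=2: pose=(-3,4,W); sL=20/81, sR=20/53; mL=2680/4293, mR=-280/4293; mL+mR=800/1431 → advance +1; mR−mL=-2960/4293 → turn -1·90°
n=3: pose=(-4,4,N); sL=40/97, sR=40/41; mL=5520/3977, mR=-1120/3977; mL+mR=4400/3977 → advance +1; mR−mL=-6640/3977 → turn -1·90°
n=4: pose=(-4,5,E); sL=5/4, sR=1/2; mL=7/4, mR=3/8; mL+mR=17/8 → advance +1; mR−mL=-11/8 → turn -1·90°
n=5: pose=(-3,5,S); sL=40/97, sR=8/29; mL=1936/2813, mR=192/2813; mL+mR=2128/2813 → advance +1; mR−mL=-1744/2813 → turn -1·90°

0 5/4 1/2 7/4 3/8 -4 5 E
1 40/97 8/29 1936/2813 192/2813 -3 5 S
2 20/81 20/53 2680/4293 -280/4293 -3 4 W
3 40/97 40/41 5520/3977 -1120/3977 -4 4 N
4 5/4 1/2 7/4 3/8 -4 5 E
5 40/97 8/29 1936/2813 192/2813 -3 5 S
final -3 4 W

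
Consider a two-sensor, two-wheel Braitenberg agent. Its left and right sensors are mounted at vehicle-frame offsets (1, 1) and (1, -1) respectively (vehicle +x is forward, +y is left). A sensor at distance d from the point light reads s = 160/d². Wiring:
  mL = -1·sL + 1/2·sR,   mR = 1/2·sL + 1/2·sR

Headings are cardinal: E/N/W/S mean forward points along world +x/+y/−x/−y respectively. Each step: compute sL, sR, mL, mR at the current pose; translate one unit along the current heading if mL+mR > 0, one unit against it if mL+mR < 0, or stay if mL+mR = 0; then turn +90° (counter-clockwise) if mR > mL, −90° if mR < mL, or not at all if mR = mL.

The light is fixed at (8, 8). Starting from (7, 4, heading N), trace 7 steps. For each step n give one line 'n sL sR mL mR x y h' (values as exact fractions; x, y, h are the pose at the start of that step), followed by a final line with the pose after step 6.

n=0: pose=(7,4,N); sL=160/13, sR=160/9; mL=-400/117, mR=1760/117; mL+mR=1360/117 → advance +1; mR−mL=240/13 → turn +1·90°
n=1: pose=(7,5,W); sL=8, sR=20; mL=2, mR=14; mL+mR=16 → advance +1; mR−mL=12 → turn +1·90°
n=2: pose=(6,5,S); sL=160/17, sR=32/5; mL=-528/85, mR=672/85; mL+mR=144/85 → advance +1; mR−mL=240/17 → turn +1·90°
n=3: pose=(6,4,E); sL=16, sR=80/13; mL=-168/13, mR=144/13; mL+mR=-24/13 → advance -1; mR−mL=24 → turn +1·90°
n=4: pose=(5,4,N); sL=32/5, sR=160/13; mL=-16/65, mR=608/65; mL+mR=592/65 → advance +1; mR−mL=48/5 → turn +1·90°
n=5: pose=(5,5,W); sL=5, sR=8; mL=-1, mR=13/2; mL+mR=11/2 → advance +1; mR−mL=15/2 → turn +1·90°
n=6: pose=(4,5,S); sL=32/5, sR=160/41; mL=-912/205, mR=1056/205; mL+mR=144/205 → advance +1; mR−mL=48/5 → turn +1·90°

0 160/13 160/9 -400/117 1760/117 7 4 N
1 8 20 2 14 7 5 W
2 160/17 32/5 -528/85 672/85 6 5 S
3 16 80/13 -168/13 144/13 6 4 E
4 32/5 160/13 -16/65 608/65 5 4 N
5 5 8 -1 13/2 5 5 W
6 32/5 160/41 -912/205 1056/205 4 5 S
final 4 4 E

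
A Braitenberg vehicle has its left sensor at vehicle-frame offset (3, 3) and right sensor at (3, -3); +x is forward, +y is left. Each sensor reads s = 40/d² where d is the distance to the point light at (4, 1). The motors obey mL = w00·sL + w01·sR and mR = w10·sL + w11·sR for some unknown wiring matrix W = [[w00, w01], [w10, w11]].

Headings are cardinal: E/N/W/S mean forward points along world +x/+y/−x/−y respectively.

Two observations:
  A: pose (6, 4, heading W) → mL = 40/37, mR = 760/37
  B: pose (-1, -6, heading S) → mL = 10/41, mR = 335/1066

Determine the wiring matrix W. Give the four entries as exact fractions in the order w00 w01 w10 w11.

obs A: pose=(6,4,W) → sL=40, sR=40/37, mL=40/37, mR=760/37
obs B: pose=(-1,-6,S) → sL=5/13, sR=10/41, mL=10/41, mR=335/1066
sensor matrix S = [[40, 40/37], [5/13, 10/41]]; det S = 184200/19721
solve [mL_A; mL_B] = S·[w00; w01] and [mR_A; mR_B] = S·[w10; w11]:
  w00 = 0, w01 = 1, w10 = 1/2, w11 = 1/2

0 1 1/2 1/2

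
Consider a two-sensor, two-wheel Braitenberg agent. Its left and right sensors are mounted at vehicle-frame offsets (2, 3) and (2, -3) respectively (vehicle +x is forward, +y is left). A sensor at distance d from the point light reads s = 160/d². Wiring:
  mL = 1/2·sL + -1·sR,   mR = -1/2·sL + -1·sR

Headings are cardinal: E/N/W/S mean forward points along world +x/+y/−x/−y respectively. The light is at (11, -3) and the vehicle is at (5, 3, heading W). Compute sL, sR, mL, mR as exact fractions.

160/73 32/29 -16/2117 -4656/2117

left sensor world pos  = (3, 0); dL² = 73
right sensor world pos = (3, 6); dR² = 145
sL = 160/73 = 160/73
sR = 160/145 = 32/29
mL = 1/2·sL + -1·sR = -16/2117
mR = -1/2·sL + -1·sR = -4656/2117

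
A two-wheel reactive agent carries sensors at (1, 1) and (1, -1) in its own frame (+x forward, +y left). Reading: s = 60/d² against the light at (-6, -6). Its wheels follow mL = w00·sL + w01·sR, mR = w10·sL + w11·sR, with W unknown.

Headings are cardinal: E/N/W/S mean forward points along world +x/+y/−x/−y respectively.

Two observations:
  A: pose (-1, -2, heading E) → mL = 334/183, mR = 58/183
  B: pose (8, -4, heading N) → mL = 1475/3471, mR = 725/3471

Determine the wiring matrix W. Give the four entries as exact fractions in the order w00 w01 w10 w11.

obs A: pose=(-1,-2,E) → sL=60/61, sR=4/3, mL=334/183, mR=58/183
obs B: pose=(8,-4,N) → sL=30/89, sR=10/39, mL=1475/3471, mR=725/3471
sensor matrix S = [[60/61, 4/3], [30/89, 10/39]]; det S = -13920/70577
solve [mL_A; mL_B] = S·[w00; w01] and [mR_A; mR_B] = S·[w10; w11]:
  w00 = 1/2, w01 = 1, w10 = 1, w11 = -1/2

1/2 1 1 -1/2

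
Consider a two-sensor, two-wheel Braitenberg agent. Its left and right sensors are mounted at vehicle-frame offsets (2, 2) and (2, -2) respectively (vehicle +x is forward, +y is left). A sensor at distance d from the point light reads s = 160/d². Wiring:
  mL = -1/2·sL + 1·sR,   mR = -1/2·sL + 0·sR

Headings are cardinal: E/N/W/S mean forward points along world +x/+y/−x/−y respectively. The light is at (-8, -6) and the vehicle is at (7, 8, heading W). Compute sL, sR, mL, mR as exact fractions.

160/313 32/85 3216/26605 -80/313

left sensor world pos  = (5, 6); dL² = 313
right sensor world pos = (5, 10); dR² = 425
sL = 160/313 = 160/313
sR = 160/425 = 32/85
mL = -1/2·sL + 1·sR = 3216/26605
mR = -1/2·sL + 0·sR = -80/313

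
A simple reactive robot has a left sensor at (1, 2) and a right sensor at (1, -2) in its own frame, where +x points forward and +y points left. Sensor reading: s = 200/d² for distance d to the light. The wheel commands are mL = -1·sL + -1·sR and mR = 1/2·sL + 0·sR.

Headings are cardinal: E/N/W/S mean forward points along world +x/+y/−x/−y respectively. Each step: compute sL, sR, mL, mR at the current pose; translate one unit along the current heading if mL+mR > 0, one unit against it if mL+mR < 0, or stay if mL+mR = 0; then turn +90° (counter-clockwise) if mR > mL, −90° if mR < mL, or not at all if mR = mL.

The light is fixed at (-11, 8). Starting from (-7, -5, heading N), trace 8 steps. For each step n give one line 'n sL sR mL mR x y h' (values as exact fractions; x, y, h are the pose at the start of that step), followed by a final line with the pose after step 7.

n=0: pose=(-7,-5,N); sL=50/37, sR=10/9; mL=-820/333, mR=25/37; mL+mR=-595/333 → advance -1; mR−mL=1045/333 → turn +1·90°
n=1: pose=(-7,-6,W); sL=40/53, sR=200/153; mL=-16720/8109, mR=20/53; mL+mR=-13660/8109 → advance -1; mR−mL=19780/8109 → turn +1·90°
n=2: pose=(-6,-6,S); sL=100/137, sR=100/117; mL=-25400/16029, mR=50/137; mL+mR=-19550/16029 → advance -1; mR−mL=31250/16029 → turn +1·90°
n=3: pose=(-6,-5,E); sL=200/157, sR=200/261; mL=-83600/40977, mR=100/157; mL+mR=-57500/40977 → advance -1; mR−mL=109700/40977 → turn +1·90°
n=4: pose=(-7,-5,N); sL=50/37, sR=10/9; mL=-820/333, mR=25/37; mL+mR=-595/333 → advance -1; mR−mL=1045/333 → turn +1·90°
n=5: pose=(-7,-6,W); sL=40/53, sR=200/153; mL=-16720/8109, mR=20/53; mL+mR=-13660/8109 → advance -1; mR−mL=19780/8109 → turn +1·90°
n=6: pose=(-6,-6,S); sL=100/137, sR=100/117; mL=-25400/16029, mR=50/137; mL+mR=-19550/16029 → advance -1; mR−mL=31250/16029 → turn +1·90°
n=7: pose=(-6,-5,E); sL=200/157, sR=200/261; mL=-83600/40977, mR=100/157; mL+mR=-57500/40977 → advance -1; mR−mL=109700/40977 → turn +1·90°

0 50/37 10/9 -820/333 25/37 -7 -5 N
1 40/53 200/153 -16720/8109 20/53 -7 -6 W
2 100/137 100/117 -25400/16029 50/137 -6 -6 S
3 200/157 200/261 -83600/40977 100/157 -6 -5 E
4 50/37 10/9 -820/333 25/37 -7 -5 N
5 40/53 200/153 -16720/8109 20/53 -7 -6 W
6 100/137 100/117 -25400/16029 50/137 -6 -6 S
7 200/157 200/261 -83600/40977 100/157 -6 -5 E
final -7 -5 N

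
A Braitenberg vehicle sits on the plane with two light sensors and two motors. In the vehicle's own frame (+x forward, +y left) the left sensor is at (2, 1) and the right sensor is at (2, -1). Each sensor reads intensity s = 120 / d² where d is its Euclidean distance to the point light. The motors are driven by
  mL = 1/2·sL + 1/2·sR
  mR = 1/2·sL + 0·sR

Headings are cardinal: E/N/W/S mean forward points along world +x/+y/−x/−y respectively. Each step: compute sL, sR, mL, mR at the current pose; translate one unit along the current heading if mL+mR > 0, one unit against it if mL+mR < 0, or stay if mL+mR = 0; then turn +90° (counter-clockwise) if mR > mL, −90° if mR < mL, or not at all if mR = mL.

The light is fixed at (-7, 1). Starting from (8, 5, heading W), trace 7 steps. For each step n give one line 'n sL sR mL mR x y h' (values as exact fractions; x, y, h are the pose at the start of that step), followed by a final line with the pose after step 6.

0 60/89 60/97 5580/8633 30/89 8 5 W
1 24/41 40/87 1864/3567 12/41 7 5 N
2 30/73 15/34 2115/4964 15/73 7 6 E
3 24/53 24/41 1128/2173 12/53 8 6 S
4 60/89 60/97 5580/8633 30/89 8 5 W
5 24/41 40/87 1864/3567 12/41 7 5 N
6 30/73 15/34 2115/4964 15/73 7 6 E
final 8 6 S

n=0: pose=(8,5,W); sL=60/89, sR=60/97; mL=5580/8633, mR=30/89; mL+mR=8490/8633 → advance +1; mR−mL=-30/97 → turn -1·90°
n=1: pose=(7,5,N); sL=24/41, sR=40/87; mL=1864/3567, mR=12/41; mL+mR=2908/3567 → advance +1; mR−mL=-20/87 → turn -1·90°
n=2: pose=(7,6,E); sL=30/73, sR=15/34; mL=2115/4964, mR=15/73; mL+mR=3135/4964 → advance +1; mR−mL=-15/68 → turn -1·90°
n=3: pose=(8,6,S); sL=24/53, sR=24/41; mL=1128/2173, mR=12/53; mL+mR=1620/2173 → advance +1; mR−mL=-12/41 → turn -1·90°
n=4: pose=(8,5,W); sL=60/89, sR=60/97; mL=5580/8633, mR=30/89; mL+mR=8490/8633 → advance +1; mR−mL=-30/97 → turn -1·90°
n=5: pose=(7,5,N); sL=24/41, sR=40/87; mL=1864/3567, mR=12/41; mL+mR=2908/3567 → advance +1; mR−mL=-20/87 → turn -1·90°
n=6: pose=(7,6,E); sL=30/73, sR=15/34; mL=2115/4964, mR=15/73; mL+mR=3135/4964 → advance +1; mR−mL=-15/68 → turn -1·90°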